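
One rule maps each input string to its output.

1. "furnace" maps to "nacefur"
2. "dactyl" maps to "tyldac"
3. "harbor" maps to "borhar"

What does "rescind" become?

The rule is to move the first 3 characters to the end (rotate left by 3).
For "rescind" the result is "cindres".

cindres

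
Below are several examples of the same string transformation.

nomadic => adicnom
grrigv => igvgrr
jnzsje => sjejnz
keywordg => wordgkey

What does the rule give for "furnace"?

nacefur

In each case the input is transformed by: move the first 3 characters to the end (rotate left by 3).
Doing the same to "furnace": "nacefur".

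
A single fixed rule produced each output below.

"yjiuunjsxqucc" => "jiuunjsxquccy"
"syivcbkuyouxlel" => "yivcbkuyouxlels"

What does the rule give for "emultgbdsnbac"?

multgbdsnbace

The transformation: move the first character to the end.
So "emultgbdsnbac" becomes "multgbdsnbace".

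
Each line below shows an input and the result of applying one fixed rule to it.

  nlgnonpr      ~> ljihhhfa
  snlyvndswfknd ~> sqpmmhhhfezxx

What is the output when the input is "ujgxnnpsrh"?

romljhhdba

The pattern: sort the characters into reverse alphabetical order, then shift every letter 6 places backward in the alphabet (wrapping around).
"ujgxnnpsrh" → "xusrpnnjhg" → "romljhhdba".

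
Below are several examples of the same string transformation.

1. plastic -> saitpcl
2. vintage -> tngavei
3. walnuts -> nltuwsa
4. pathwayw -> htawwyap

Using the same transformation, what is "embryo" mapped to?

rboyme

What's happening: move the first 2 characters to the end (rotate left by 2), then swap each adjacent pair of characters (1↔2, 3↔4, ...).
"embryo" → "rboyme".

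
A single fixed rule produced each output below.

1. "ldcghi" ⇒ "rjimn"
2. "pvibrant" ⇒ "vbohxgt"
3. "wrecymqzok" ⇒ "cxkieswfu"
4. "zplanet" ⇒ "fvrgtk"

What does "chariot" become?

The transformation: shift every letter 6 places forward in the alphabet (wrapping around), then delete the last character.
"chariot" → "ingxouz" → "ingxou".

ingxou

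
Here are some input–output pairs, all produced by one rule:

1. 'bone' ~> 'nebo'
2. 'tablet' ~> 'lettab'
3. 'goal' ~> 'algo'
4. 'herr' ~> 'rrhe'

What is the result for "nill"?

Looking at the pairs, the operation is to swap the front and back halves of the string.
On "nill" that produces "llni".

llni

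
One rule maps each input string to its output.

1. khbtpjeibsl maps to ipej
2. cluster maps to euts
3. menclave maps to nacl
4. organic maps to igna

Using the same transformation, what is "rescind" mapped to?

nsic

The transformation: take characters alternately from the front and the back (1st, last, 2nd, 2nd-last, ...), then keep only the last 4 characters.
Starting from "rescind": after the first operation, "rdensic"; after the second, "nsic".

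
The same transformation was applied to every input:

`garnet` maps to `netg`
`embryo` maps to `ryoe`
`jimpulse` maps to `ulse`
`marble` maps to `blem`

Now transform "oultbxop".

The rule is to swap the front and back halves of the string, then keep only the first 4 characters.
On "oultbxop": the first step gives "bxopoult", and the second then gives "bxop".
(Check on "jimpulse": → "ulsejimp" → "ulse" ✓)

bxop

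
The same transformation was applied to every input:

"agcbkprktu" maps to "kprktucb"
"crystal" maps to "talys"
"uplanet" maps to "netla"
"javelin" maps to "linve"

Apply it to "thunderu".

The transformation: delete the first 2 characters, then move the first 2 characters to the end (rotate left by 2).
"thunderu" → "underu" → "deruun".
(Check on "uplanet": → "lanet" → "netla" ✓)

deruun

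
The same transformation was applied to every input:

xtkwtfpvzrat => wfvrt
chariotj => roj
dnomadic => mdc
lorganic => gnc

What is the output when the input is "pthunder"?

Looking at the pairs, the operation is to delete the first 3 characters, then keep every other character starting from the first (positions 1st, 3rd, 5th, ...).
For "pthunder", step one produces "under"; step two turns that into "udr".

udr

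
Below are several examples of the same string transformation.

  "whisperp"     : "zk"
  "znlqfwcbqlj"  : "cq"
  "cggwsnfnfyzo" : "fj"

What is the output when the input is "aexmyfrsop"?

Each output is the input with this applied: shift every letter 3 places forward in the alphabet (wrapping around), then keep only the first 2 characters.
Applying both steps to "aexmyfrsop": "dhapbiuvrs", then "dh".

dh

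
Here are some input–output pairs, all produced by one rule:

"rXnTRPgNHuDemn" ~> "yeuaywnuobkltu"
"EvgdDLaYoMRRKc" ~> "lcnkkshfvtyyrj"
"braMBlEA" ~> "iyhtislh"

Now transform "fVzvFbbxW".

mcgcmiied

The rule is to shift every letter 7 places forward in the alphabet (wrapping around), then convert every letter to lowercase.
On "fVzvFbbxW": the first step gives "mCgcMiieD", and the second then gives "mcgcmiied".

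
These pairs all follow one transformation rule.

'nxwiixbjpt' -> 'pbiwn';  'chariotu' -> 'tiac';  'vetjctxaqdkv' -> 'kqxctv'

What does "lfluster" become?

esll

Looking at the pairs, the operation is to reverse the string, then keep every other character starting from the second (positions 2nd, 4th, 6th, ...).
Applying both steps to "lfluster": "retsulfl", then "esll".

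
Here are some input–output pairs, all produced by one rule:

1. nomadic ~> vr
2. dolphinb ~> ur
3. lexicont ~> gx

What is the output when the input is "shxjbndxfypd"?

What's happening: keep one character in every 3, starting at position 3 (positions 3rd, 6th, 9th, ...), then shift every letter 9 places forward in the alphabet (wrapping around).
Starting from "shxjbndxfypd": after the first operation, "xnfd"; after the second, "gwom".

gwom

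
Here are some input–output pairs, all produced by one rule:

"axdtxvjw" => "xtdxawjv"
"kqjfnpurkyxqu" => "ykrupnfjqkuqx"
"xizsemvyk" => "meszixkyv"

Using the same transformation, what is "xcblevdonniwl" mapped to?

What's happening: move the last 3 characters to the front (rotate right by 3), then reverse the string.
For "xcblevdonniwl", step one produces "iwlxcblevdonn"; step two turns that into "nnodvelbcxlwi".

nnodvelbcxlwi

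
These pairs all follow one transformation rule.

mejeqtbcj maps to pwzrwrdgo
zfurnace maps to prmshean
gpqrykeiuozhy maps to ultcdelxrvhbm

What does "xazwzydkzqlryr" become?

The transformation: move the last 2 characters to the front (rotate right by 2), then shift every letter 13 places forward in the alphabet (wrapping around) — i.e. ROT13.
On "xazwzydkzqlryr" that produces "leknmjmlqxmdye".

leknmjmlqxmdye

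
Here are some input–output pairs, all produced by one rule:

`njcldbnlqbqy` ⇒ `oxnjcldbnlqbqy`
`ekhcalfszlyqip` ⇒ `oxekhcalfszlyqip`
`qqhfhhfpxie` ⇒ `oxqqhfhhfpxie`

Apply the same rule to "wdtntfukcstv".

oxwdtntfukcstv

The pattern: prepend "ox".
So "wdtntfukcstv" becomes "oxwdtntfukcstv".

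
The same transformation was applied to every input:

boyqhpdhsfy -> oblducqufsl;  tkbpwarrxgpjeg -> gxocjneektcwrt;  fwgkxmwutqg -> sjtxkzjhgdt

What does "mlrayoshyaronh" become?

zyenlbfulnebau

The rule is to shift every letter 13 places forward in the alphabet (wrapping around) — i.e. ROT13.
Applying that to "mlrayoshyaronh" gives "zyenlbfulnebau".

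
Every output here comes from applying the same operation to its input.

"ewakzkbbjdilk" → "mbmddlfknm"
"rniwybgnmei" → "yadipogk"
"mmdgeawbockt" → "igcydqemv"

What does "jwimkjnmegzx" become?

What's happening: shift every letter 2 places forward in the alphabet (wrapping around), then delete the first 3 characters.
Working it through for "jwimkjnmegzx": intermediate "lykomlpogibz", final "omlpogibz".
(Check on "ewakzkbbjdilk": → "gycmbmddlfknm" → "mbmddlfknm" ✓)

omlpogibz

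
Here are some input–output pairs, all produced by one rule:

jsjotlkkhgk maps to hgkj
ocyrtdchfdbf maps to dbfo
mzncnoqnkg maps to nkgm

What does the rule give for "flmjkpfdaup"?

Looking at the pairs, the operation is to move the last 3 characters to the front (rotate right by 3), then keep only the first 4 characters.
Applying both steps to "flmjkpfdaup": "aupflmjkpfd", then "aupf".

aupf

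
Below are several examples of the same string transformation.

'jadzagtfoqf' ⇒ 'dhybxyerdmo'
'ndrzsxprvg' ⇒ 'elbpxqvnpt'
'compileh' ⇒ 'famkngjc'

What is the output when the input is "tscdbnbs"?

qrqabzlz

Each output is the input with this applied: shift every letter 2 places backward in the alphabet (wrapping around), then move the last character to the front.
Applying that to "tscdbnbs" gives "qrqabzlz".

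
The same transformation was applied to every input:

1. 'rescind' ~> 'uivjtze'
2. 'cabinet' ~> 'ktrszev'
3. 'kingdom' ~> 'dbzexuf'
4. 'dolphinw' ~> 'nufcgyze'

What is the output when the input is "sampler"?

The pattern: shift every letter 9 places backward in the alphabet (wrapping around), then move the last character to the front.
On "sampler": the first step gives "jrdgcvi", and the second then gives "ijrdgcv".

ijrdgcv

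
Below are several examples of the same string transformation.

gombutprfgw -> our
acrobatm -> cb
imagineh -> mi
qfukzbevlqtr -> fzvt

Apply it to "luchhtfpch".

The rule is to delete the last character, then keep one character in every 3, starting at position 2 (positions 2nd, 5th, 8th, ...).
Applying both steps to "luchhtfpch": "luchhtfpc", then "uhp".

uhp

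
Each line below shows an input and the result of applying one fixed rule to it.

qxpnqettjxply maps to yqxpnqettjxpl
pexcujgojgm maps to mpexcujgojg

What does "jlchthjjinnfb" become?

Looking at the pairs, the operation is to move the last character to the front.
On "jlchthjjinnfb" that produces "bjlchthjjinnf".

bjlchthjjinnf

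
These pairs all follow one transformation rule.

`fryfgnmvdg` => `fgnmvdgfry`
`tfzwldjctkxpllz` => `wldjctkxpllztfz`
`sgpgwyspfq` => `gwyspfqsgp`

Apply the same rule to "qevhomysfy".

The pattern: move the first 3 characters to the end (rotate left by 3).
For "qevhomysfy" the result is "homysfyqev".

homysfyqev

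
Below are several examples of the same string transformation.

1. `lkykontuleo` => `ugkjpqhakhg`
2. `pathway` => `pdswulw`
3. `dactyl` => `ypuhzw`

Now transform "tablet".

Each output is the input with this applied: move the first 2 characters to the end (rotate left by 2), then shift every letter 4 places backward in the alphabet (wrapping around).
For "tablet", step one produces "bletta"; step two turns that into "xhappw".

xhappw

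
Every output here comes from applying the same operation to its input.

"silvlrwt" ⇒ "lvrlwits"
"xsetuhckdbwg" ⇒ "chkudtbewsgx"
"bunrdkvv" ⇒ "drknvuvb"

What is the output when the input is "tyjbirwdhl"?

riwbdjhylt

The pattern: take characters alternately from the front and the back (1st, last, 2nd, 2nd-last, ...), then reverse the string.
For "tyjbirwdhl" the result is "riwbdjhylt".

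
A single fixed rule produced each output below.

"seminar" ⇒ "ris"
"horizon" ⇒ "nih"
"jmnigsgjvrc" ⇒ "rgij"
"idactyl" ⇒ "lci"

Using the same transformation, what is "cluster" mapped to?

The rule is to keep one character in every 3, starting at position 1 (positions 1st, 4th, 7th, ...), then reverse the string.
Starting from "cluster": after the first operation, "csr"; after the second, "rsc".

rsc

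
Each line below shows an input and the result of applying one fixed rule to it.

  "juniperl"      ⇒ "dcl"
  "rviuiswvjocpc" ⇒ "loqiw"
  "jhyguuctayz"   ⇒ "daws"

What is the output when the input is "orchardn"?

What's happening: keep one character in every 3, starting at position 1 (positions 1st, 4th, 7th, ...), then shift every letter 6 places backward in the alphabet (wrapping around).
On "orchardn": the first step gives "ohd", and the second then gives "ibx".

ibx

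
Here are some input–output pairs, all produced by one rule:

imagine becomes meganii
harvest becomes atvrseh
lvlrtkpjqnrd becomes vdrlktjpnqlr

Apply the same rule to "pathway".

ayhtawp

Rule — swap the first and last characters, then swap each adjacent pair of characters (1↔2, 3↔4, ...).
Starting from "pathway": after the first operation, "yathwap"; after the second, "ayhtawp".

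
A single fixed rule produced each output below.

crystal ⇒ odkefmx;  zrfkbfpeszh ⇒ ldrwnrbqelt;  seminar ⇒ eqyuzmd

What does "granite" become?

What's happening: shift every letter 12 places forward in the alphabet (wrapping around).
Doing the same to "granite": "sdmzufq".

sdmzufq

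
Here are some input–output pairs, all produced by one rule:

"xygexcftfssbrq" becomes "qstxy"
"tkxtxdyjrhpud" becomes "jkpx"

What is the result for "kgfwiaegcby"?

ggiy

Each output is the input with this applied: keep one character in every 3, starting at position 2 (positions 2nd, 5th, 8th, ...), then sort the characters into alphabetical order.
On "kgfwiaegcby": the first step gives "gigy", and the second then gives "ggiy".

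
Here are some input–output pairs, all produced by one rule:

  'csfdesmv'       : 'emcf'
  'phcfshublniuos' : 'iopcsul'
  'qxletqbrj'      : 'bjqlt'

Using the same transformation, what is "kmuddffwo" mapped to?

In each case the input is transformed by: keep every other character starting from the first (positions 1st, 3rd, 5th, ...), then move the last 2 characters to the front (rotate right by 2).
"kmuddffwo" → "kudfo" → "fokud".

fokud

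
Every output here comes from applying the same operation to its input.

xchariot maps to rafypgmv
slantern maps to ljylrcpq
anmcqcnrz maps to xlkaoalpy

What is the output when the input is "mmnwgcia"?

yklueagk

In each case the input is transformed by: swap the first and last characters, then shift every letter 2 places backward in the alphabet (wrapping around).
For "mmnwgcia" the result is "yklueagk".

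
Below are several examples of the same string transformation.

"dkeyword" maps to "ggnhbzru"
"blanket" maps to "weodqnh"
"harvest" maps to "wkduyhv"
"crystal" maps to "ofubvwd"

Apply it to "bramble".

The pattern: move the last character to the front, then shift every letter 3 places forward in the alphabet (wrapping around).
So "bramble" becomes "heudpeo".

heudpeo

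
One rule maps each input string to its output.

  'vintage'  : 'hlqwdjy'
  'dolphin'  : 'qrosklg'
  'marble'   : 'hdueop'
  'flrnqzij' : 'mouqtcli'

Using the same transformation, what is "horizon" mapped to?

The rule is to swap the first and last characters, then shift every letter 3 places forward in the alphabet (wrapping around).
Applying both steps to "horizon": "norizoh", then "qrulcrk".

qrulcrk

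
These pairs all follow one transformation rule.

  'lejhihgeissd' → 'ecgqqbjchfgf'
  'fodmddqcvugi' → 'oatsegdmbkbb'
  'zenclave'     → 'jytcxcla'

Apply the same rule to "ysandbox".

The pattern: swap the front and back halves of the string, then shift every letter 2 places backward in the alphabet (wrapping around).
On "ysandbox": the first step gives "dboxysan", and the second then gives "bzmvwqyl".

bzmvwqyl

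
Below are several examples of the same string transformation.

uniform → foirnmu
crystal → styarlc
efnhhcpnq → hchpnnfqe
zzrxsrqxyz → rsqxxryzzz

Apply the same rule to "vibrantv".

arnbtivv

The transformation: take characters alternately from the front and the back (1st, last, 2nd, 2nd-last, ...), then reverse the string.
"vibrantv" → "arnbtivv".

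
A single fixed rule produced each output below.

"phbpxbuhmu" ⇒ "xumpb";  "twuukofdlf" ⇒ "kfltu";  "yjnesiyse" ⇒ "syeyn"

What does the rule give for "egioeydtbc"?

edbei

The pattern: keep every other character starting from the first (positions 1st, 3rd, 5th, ...), then move the last 3 characters to the front (rotate right by 3).
"egioeydtbc" → "eiedb" → "edbei".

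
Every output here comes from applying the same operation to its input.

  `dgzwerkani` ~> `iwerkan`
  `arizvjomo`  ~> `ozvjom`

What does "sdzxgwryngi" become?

Looking at the pairs, the operation is to delete the first 3 characters, then move the last character to the front.
Starting from "sdzxgwryngi": after the first operation, "xgwryngi"; after the second, "ixgwryng".
(Check on "arizvjomo": → "zvjomo" → "ozvjom" ✓)

ixgwryng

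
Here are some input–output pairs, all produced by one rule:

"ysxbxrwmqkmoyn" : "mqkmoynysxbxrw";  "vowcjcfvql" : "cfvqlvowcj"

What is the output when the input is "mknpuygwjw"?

ygwjwmknpu

Each output is the input with this applied: swap the front and back halves of the string.
Doing the same to "mknpuygwjw": "ygwjwmknpu".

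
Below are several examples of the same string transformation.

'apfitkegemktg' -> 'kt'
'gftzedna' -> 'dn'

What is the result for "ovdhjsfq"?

sf

Rule — move the last 3 characters to the front (rotate right by 3), then keep only the first 2 characters.
"ovdhjsfq" → "sfqovdhj" → "sf".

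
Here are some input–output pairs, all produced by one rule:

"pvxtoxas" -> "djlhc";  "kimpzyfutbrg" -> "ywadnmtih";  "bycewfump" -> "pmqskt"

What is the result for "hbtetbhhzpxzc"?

What's happening: shift every letter 12 places backward in the alphabet (wrapping around), then delete the last 3 characters.
Working it through for "hbtetbhhzpxzc": intermediate "vphshpvvndlnq", final "vphshpvvnd".

vphshpvvnd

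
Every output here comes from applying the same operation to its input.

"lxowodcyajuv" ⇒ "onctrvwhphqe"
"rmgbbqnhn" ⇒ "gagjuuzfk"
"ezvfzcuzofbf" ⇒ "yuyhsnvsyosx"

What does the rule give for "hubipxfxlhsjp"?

iclaeqyqibuna

The rule is to shift every letter 7 places backward in the alphabet (wrapping around), then reverse the string.
On "hubipxfxlhsjp": the first step gives "anubiqyqealci", and the second then gives "iclaeqyqibuna".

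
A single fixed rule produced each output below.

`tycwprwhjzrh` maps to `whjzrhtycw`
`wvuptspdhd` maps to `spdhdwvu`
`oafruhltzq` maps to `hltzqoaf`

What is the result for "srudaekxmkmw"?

The rule is to swap the front and back halves of the string, then delete the last 2 characters.
"srudaekxmkmw" → "kxmkmwsrudae" → "kxmkmwsrud".

kxmkmwsrud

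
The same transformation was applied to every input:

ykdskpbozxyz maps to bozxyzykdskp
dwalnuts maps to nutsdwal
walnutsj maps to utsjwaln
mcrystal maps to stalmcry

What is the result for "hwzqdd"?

The pattern: swap the front and back halves of the string.
"hwzqdd" → "qddhwz".

qddhwz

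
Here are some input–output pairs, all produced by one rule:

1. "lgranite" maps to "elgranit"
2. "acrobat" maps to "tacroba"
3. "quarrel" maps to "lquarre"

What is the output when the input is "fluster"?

Rule — move the last character to the front.
"fluster" → "rfluste".

rfluste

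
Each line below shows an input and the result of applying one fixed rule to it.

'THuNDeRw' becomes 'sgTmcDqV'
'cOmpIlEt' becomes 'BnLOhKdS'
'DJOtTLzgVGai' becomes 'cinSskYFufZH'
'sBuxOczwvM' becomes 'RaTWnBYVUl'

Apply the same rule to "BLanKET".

Looking at the pairs, the operation is to flip the case of every letter, then shift every letter 1 place backward in the alphabet (wrapping around).
Applying both steps to "BLanKET": "blANket", then "akZMjds".

akZMjds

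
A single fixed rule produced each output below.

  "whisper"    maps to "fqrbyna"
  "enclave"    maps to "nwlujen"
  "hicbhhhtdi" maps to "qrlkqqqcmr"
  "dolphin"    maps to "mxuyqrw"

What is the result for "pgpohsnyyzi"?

Looking at the pairs, the operation is to shift every letter 9 places forward in the alphabet (wrapping around).
Applying that to "pgpohsnyyzi" gives "ypyxqbwhhir".

ypyxqbwhhir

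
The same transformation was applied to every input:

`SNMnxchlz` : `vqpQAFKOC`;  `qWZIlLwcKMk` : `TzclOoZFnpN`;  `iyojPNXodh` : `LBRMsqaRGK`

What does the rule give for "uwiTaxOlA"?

XZLwDArOd

Each output is the input with this applied: flip the case of every letter, then shift every letter 3 places forward in the alphabet (wrapping around).
For "uwiTaxOlA" the result is "XZLwDArOd".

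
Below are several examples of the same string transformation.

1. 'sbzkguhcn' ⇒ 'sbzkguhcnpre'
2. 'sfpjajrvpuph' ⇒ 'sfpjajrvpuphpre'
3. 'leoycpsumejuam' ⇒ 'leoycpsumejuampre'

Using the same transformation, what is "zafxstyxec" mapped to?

Looking at the pairs, the operation is to append "pre".
For "zafxstyxec" the result is "zafxstyxecpre".

zafxstyxecpre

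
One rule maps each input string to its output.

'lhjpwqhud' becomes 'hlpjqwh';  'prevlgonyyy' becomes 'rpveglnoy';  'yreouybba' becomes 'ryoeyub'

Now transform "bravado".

The pattern: delete the last 2 characters, then swap each adjacent pair of characters (1↔2, 3↔4, ...).
So "bravado" becomes "rbvaa".

rbvaa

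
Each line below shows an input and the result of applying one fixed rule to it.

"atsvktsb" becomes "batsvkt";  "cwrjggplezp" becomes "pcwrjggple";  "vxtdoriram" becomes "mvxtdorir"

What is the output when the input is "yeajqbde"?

eyeajqb

The pattern: move the last character to the front, then delete the last character.
On "yeajqbde": the first step gives "eyeajqbd", and the second then gives "eyeajqb".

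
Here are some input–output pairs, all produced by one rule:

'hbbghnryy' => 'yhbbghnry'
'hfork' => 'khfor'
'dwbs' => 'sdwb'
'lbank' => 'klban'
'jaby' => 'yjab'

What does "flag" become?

gfla

Rule — move the last character to the front.
Applying that to "flag" gives "gfla".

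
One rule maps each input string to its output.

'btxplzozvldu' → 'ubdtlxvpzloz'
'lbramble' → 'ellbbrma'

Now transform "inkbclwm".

miwnlkcb

In each case the input is transformed by: reverse the string, then take characters alternately from the front and the back (1st, last, 2nd, 2nd-last, ...).
Working it through for "inkbclwm": intermediate "mwlcbkni", final "miwnlkcb".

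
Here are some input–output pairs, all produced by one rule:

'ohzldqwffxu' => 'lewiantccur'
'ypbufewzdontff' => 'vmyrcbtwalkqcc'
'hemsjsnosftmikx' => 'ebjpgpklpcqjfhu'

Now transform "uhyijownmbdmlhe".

revfgltkjyajieb

The rule is to shift every letter 3 places backward in the alphabet (wrapping around).
So "uhyijownmbdmlhe" becomes "revfgltkjyajieb".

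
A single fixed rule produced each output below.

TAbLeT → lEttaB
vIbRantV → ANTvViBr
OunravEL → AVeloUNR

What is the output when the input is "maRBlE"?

The rule is to swap the front and back halves of the string, then flip the case of every letter.
"maRBlE" → "BlEmaR" → "bLeMAr".

bLeMAr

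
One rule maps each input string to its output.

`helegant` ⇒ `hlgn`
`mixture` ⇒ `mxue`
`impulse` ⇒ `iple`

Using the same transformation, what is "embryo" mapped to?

eby

What's happening: keep every other character starting from the first (positions 1st, 3rd, 5th, ...).
On "embryo" that produces "eby".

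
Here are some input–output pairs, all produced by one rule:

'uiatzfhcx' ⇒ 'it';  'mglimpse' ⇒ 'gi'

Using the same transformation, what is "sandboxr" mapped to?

Rule — keep every other character starting from the second (positions 2nd, 4th, 6th, ...), then delete the last 2 characters.
On "sandboxr": the first step gives "ador", and the second then gives "ad".

ad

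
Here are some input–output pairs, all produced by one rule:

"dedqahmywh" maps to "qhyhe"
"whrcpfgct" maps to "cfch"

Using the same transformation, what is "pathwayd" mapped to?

Rule — keep every other character starting from the second (positions 2nd, 4th, 6th, ...), then move the first character to the end.
On "pathwayd": the first step gives "ahad", and the second then gives "hada".

hada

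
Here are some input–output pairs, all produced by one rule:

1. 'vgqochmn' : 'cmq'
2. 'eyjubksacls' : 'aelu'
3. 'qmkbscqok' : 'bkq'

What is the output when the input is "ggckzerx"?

cgx

Rule — sort the characters into alphabetical order, then keep one character in every 3, starting at position 1 (positions 1st, 4th, 7th, ...).
Starting from "ggckzerx": after the first operation, "ceggkrxz"; after the second, "cgx".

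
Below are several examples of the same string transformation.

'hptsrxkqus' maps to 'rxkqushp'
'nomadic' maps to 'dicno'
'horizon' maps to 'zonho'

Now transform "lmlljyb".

What's happening: move the first 2 characters to the end (rotate left by 2), then delete the first 2 characters.
So "lmlljyb" becomes "jyblm".

jyblm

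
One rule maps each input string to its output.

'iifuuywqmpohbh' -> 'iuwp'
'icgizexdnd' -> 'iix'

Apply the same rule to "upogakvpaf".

ugv

The transformation: delete the last 3 characters, then keep one character in every 3, starting at position 1 (positions 1st, 4th, 7th, ...).
Working it through for "upogakvpaf": intermediate "upogakv", final "ugv".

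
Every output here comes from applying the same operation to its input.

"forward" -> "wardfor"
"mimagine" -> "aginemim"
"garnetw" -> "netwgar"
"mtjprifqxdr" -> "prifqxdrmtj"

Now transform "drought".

The rule is to move the first 3 characters to the end (rotate left by 3).
Doing the same to "drought": "ughtdro".

ughtdro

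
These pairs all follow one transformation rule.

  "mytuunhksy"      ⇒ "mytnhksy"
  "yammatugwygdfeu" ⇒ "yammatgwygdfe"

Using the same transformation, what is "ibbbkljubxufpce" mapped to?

Each output is the input with this applied: remove every "u".
On "ibbbkljubxufpce" that produces "ibbbkljbxfpce".

ibbbkljbxfpce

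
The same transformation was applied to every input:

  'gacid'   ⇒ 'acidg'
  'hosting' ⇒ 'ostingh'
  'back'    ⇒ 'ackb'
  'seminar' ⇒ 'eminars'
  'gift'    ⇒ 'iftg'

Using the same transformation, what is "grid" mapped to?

The transformation: move the first character to the end.
Applying that to "grid" gives "ridg".

ridg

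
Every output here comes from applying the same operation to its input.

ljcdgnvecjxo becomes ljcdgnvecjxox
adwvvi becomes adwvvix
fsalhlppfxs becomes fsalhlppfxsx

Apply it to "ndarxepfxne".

Looking at the pairs, the operation is to append "x".
On "ndarxepfxne" that produces "ndarxepfxnex".

ndarxepfxnex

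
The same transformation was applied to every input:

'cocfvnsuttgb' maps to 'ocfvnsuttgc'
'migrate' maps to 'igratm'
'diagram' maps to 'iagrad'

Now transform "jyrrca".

The pattern: delete the last character, then move the first character to the end.
Applying both steps to "jyrrca": "jyrrc", then "yrrcj".

yrrcj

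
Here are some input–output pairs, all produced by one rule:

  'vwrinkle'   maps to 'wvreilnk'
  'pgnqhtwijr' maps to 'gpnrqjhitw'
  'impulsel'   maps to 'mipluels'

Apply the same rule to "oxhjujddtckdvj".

xohjjvudjkdcdt

The pattern: move the first character to the end, then take characters alternately from the front and the back (1st, last, 2nd, 2nd-last, ...).
Working it through for "oxhjujddtckdvj": intermediate "xhjujddtckdvjo", final "xohjjvudjkdcdt".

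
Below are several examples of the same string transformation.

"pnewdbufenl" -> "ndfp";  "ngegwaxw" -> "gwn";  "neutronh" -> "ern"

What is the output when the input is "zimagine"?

Looking at the pairs, the operation is to swap the first and last characters, then keep one character in every 3, starting at position 2 (positions 2nd, 5th, 8th, ...).
Starting from "zimagine": after the first operation, "eimaginz"; after the second, "igz".

igz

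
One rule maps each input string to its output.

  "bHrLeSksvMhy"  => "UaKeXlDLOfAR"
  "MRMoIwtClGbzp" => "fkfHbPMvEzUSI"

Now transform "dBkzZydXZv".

WuDSsRWqsO

Looking at the pairs, the operation is to shift every letter 7 places backward in the alphabet (wrapping around), then flip the case of every letter.
For "dBkzZydXZv", step one produces "wUdsSrwQSo"; step two turns that into "WuDSsRWqsO".
(Check on "MRMoIwtClGbzp": → "FKFhBpmVeZusi" → "fkfHbPMvEzUSI" ✓)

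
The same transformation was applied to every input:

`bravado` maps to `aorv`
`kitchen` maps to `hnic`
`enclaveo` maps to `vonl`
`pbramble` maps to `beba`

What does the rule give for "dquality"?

iyqa

The transformation: move the last 3 characters to the front (rotate right by 3), then keep every other character starting from the first (positions 1st, 3rd, 5th, ...).
"dquality" → "itydqual" → "iyqa".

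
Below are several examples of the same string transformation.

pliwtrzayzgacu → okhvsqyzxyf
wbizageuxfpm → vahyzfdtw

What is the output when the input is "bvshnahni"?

What's happening: delete the last 3 characters, then shift every letter 1 place backward in the alphabet (wrapping around).
Starting from "bvshnahni": after the first operation, "bvshna"; after the second, "aurgmz".
(Check on "pliwtrzayzgacu": → "pliwtrzayzg" → "okhvsqyzxyf" ✓)

aurgmz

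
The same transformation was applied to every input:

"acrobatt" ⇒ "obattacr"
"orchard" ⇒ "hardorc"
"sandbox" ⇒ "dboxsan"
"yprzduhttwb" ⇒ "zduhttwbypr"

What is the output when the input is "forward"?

Rule — move the first 3 characters to the end (rotate left by 3).
On "forward" that produces "wardfor".

wardfor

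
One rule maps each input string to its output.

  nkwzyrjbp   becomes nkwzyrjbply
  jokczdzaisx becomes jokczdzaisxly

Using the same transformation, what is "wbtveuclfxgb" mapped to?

wbtveuclfxgbly

Rule — append "ly".
Applying that to "wbtveuclfxgb" gives "wbtveuclfxgbly".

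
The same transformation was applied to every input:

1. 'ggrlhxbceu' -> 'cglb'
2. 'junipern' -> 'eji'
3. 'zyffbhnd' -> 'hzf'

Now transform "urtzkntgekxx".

The rule is to move the last 3 characters to the front (rotate right by 3), then keep one character in every 3, starting at position 1 (positions 1st, 4th, 7th, ...).
Applying both steps to "urtzkntgekxx": "kxxurtzkntge", then "kuzt".

kuzt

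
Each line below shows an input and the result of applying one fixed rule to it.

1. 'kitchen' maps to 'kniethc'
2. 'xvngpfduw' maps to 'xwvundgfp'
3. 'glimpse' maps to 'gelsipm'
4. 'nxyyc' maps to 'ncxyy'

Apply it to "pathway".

Rule — take characters alternately from the front and the back (1st, last, 2nd, 2nd-last, ...).
"pathway" → "pyaatwh".

pyaatwh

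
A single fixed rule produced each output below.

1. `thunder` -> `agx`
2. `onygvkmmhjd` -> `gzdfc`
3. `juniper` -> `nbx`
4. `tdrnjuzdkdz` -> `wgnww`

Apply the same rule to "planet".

In each case the input is transformed by: shift every letter 7 places backward in the alphabet (wrapping around), then keep every other character starting from the second (positions 2nd, 4th, 6th, ...).
Starting from "planet": after the first operation, "ietgxm"; after the second, "egm".

egm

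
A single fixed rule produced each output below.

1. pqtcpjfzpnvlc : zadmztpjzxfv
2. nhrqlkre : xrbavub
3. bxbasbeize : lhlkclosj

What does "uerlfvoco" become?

Rule — delete the last character, then shift every letter 10 places forward in the alphabet (wrapping around).
Doing the same to "uerlfvoco": "eobvpfym".

eobvpfym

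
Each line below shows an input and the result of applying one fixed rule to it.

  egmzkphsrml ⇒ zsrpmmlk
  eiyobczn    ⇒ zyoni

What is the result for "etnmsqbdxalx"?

xxtsqnmle

The transformation: sort the characters into reverse alphabetical order, then delete the last 3 characters.
"etnmsqbdxalx" → "xxtsqnmledba" → "xxtsqnmle".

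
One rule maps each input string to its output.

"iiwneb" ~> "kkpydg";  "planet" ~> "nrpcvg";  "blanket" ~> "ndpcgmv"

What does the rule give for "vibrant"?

kxtdpcv

What's happening: shift every letter 2 places forward in the alphabet (wrapping around), then swap each adjacent pair of characters (1↔2, 3↔4, ...).
Working it through for "vibrant": intermediate "xkdtcpv", final "kxtdpcv".
(Check on "planet": → "rncpgv" → "nrpcvg" ✓)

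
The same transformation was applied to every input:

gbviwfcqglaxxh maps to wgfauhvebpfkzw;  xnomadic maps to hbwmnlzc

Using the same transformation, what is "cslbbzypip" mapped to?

What's happening: shift every letter 1 place backward in the alphabet (wrapping around), then move the last 2 characters to the front (rotate right by 2).
On "cslbbzypip": the first step gives "brkaayxoho", and the second then gives "hobrkaayxo".

hobrkaayxo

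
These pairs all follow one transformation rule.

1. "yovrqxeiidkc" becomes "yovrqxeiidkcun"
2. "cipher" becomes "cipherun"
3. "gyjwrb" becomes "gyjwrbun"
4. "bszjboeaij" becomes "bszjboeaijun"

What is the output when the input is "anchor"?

The transformation: append "un".
On "anchor" that produces "anchorun".

anchorun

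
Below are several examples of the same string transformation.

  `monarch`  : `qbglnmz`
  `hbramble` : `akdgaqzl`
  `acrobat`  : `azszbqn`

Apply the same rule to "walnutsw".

srvvzkmt

Rule — move the last 3 characters to the front (rotate right by 3), then shift every letter 1 place backward in the alphabet (wrapping around).
For "walnutsw", step one produces "tswwalnu"; step two turns that into "srvvzkmt".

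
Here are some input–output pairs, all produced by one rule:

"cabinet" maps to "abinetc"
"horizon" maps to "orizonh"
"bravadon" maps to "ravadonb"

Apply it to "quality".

The transformation: move the first character to the end.
Doing the same to "quality": "ualityq".

ualityq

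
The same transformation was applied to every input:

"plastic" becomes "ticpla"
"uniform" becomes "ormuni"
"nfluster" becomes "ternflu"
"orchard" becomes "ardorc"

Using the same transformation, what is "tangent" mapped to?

enttan

The transformation: move the last 3 characters to the front (rotate right by 3), then delete the last character.
Working it through for "tangent": intermediate "enttang", final "enttan".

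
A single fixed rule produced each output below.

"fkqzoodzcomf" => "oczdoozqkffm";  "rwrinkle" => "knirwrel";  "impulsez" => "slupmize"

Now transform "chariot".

irahcto

What's happening: reverse the string, then move the first 2 characters to the end (rotate left by 2).
Starting from "chariot": after the first operation, "toirahc"; after the second, "irahcto".
(Check on "impulsez": → "zeslupmi" → "slupmize" ✓)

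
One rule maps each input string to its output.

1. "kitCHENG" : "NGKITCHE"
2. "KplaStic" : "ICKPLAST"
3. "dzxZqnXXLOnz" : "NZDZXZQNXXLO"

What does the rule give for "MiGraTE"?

In each case the input is transformed by: move the last 2 characters to the front (rotate right by 2), then convert every letter to uppercase.
Working it through for "MiGraTE": intermediate "TEMiGra", final "TEMIGRA".

TEMIGRA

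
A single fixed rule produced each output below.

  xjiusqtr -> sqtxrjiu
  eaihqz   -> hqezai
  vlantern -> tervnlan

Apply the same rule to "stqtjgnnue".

Each output is the input with this applied: swap the first and last characters, then swap the front and back halves of the string.
Starting from "stqtjgnnue": after the first operation, "etqtjgnnus"; after the second, "gnnusetqtj".

gnnusetqtj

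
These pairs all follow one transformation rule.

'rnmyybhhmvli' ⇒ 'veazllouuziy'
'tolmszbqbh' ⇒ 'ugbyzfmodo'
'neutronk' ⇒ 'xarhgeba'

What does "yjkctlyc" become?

The rule is to shift every letter 13 places forward in the alphabet (wrapping around) — i.e. ROT13, then move the last character to the front.
Starting from "yjkctlyc": after the first operation, "lwxpgylp"; after the second, "plwxpgyl".

plwxpgyl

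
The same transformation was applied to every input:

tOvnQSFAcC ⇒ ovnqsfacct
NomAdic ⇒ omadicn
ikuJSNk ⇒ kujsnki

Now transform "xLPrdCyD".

lprdcydx

The transformation: move the first character to the end, then convert every letter to lowercase.
"xLPrdCyD" → "lprdcydx".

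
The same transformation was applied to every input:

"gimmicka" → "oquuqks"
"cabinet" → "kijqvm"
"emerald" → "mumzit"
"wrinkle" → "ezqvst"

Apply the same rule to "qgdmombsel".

yoluwujam

The rule is to delete the last character, then shift every letter 8 places forward in the alphabet (wrapping around).
Applying both steps to "qgdmombsel": "qgdmombse", then "yoluwujam".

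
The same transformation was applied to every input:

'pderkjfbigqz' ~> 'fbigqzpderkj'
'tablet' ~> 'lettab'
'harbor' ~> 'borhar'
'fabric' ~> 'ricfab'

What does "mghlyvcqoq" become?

vcqoqmghly

Each output is the input with this applied: swap the front and back halves of the string.
Applying that to "mghlyvcqoq" gives "vcqoqmghly".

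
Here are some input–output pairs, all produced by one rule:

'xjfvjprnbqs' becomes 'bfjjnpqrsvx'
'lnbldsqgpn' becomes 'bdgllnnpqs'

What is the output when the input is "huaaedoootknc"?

The rule is to sort the characters into alphabetical order.
On "huaaedoootknc" that produces "aacdehknoootu".

aacdehknoootu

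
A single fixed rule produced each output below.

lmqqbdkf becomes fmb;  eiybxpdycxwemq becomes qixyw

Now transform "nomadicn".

Each output is the input with this applied: keep one character in every 3, starting at position 2 (positions 2nd, 5th, 8th, ...), then move the last character to the front.
Working it through for "nomadicn": intermediate "odn", final "nod".
(Check on "lmqqbdkf": → "mbf" → "fmb" ✓)

nod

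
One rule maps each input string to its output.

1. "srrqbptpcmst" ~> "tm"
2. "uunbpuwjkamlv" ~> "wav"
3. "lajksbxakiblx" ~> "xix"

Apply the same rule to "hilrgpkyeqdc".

kq

Rule — keep one character in every 3, starting at position 1 (positions 1st, 4th, 7th, ...), then delete the first 2 characters.
"hilrgpkyeqdc" → "hrkq" → "kq".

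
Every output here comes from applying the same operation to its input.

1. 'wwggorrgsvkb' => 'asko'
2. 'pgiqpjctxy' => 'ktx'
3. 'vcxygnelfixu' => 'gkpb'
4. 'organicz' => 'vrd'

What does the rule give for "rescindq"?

imu

Each output is the input with this applied: keep one character in every 3, starting at position 2 (positions 2nd, 5th, 8th, ...), then shift every letter 4 places forward in the alphabet (wrapping around).
"rescindq" → "eiq" → "imu".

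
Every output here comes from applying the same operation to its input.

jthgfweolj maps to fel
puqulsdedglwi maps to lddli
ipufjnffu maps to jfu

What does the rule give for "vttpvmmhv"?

vmv

The pattern: delete the first 3 characters, then keep every other character starting from the second (positions 2nd, 4th, 6th, ...).
"vttpvmmhv" → "pvmmhv" → "vmv".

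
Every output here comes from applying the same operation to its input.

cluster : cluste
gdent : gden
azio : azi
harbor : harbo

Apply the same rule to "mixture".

The transformation: delete the last character.
"mixture" → "mixtur".

mixtur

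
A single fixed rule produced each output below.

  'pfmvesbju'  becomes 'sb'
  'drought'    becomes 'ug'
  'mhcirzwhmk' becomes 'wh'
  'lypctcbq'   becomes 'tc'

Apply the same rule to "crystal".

Rule — move the last 2 characters to the front (rotate right by 2), then keep only the last 2 characters.
For "crystal", step one produces "alcryst"; step two turns that into "st".
(Check on "drought": → "htdroug" → "ug" ✓)

st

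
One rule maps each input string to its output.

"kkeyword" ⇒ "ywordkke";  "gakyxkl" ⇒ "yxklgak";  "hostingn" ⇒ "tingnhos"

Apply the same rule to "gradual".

dualgra

The pattern: move the first 3 characters to the end (rotate left by 3).
On "gradual" that produces "dualgra".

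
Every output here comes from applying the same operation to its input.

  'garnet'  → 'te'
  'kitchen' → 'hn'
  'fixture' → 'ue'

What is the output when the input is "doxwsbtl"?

lt

In each case the input is transformed by: swap each adjacent pair of characters (1↔2, 3↔4, ...), then keep only the last 2 characters.
On "doxwsbtl": the first step gives "odwxbslt", and the second then gives "lt".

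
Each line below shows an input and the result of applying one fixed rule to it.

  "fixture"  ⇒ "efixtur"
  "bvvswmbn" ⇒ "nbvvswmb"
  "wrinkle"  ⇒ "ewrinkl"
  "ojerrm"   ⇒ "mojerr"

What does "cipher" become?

Rule — move the last character to the front.
Doing the same to "cipher": "rciphe".

rciphe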